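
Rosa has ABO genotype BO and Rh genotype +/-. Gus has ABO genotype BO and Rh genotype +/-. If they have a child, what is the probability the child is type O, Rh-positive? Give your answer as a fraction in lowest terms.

ABO cross BO × BO → offspring phenotypes: 1/4 O, 3/4 B.
Rh cross +/- × +/- → 3/4 Rh+, 1/4 Rh-.
Independent loci: P(type O, Rh-positive) = 1/4 × 3/4 = 3/16.

3/16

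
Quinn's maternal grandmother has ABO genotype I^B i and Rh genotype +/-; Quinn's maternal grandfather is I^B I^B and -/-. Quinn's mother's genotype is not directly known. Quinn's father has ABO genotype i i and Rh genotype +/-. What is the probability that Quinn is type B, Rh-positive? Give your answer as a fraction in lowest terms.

15/32

Quinn's mother's ABO genotype from I^B i × I^B I^B: 1/2 I^B I^B, 1/2 I^B i.
Crossing each possibility with the father i i and summing P(type B): 1/2·1 + 1/2·1/2 = 3/4.
Similarly for Rh via the mother's Rh distribution: P(Rh+) = 5/8.
Independent loci: 3/4 × 5/8 = 15/32.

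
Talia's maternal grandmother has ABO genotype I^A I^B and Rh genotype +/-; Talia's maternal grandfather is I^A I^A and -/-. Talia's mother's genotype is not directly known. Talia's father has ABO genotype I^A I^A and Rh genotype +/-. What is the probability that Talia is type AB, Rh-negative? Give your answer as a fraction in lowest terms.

Talia's mother's ABO genotype from I^A I^B × I^A I^A: 1/2 I^A I^A, 1/2 I^A I^B.
Crossing each possibility with the father I^A I^A and summing P(type AB): 1/2·0 + 1/2·1/2 = 1/4.
Similarly for Rh via the mother's Rh distribution: P(Rh-) = 3/8.
Independent loci: 1/4 × 3/8 = 3/32.

3/32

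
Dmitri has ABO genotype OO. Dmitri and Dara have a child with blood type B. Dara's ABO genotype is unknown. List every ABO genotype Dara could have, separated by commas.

AB, BB, BO

For each candidate genotype of Dara, check whether crossing it with OO can produce every observed child phenotype.
  AA → possible child types {A} ✗
  AB → possible child types {A, B} ✓
  AO → possible child types {O, A} ✗
  BB → possible child types {B} ✓
  BO → possible child types {O, B} ✓
  OO → possible child types {O} ✗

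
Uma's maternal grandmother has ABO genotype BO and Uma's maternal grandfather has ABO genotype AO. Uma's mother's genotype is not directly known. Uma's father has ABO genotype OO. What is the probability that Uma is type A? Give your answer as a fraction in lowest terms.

1/4

Uma's mother's ABO genotype from BO × AO: 1/4 AB, 1/4 AO, 1/4 BO, 1/4 OO.
Crossing each possibility with the father OO and summing P(type A): 1/4·1/2 + 1/4·1/2 + 1/4·0 + 1/4·0 = 1/4.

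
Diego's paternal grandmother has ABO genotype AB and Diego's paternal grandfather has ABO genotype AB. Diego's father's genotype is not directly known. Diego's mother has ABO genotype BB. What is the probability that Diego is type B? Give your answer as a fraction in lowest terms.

1/2

Diego's father's ABO genotype from AB × AB: 1/4 AA, 1/2 AB, 1/4 BB.
Crossing each possibility with the mother BB and summing P(type B): 1/4·0 + 1/2·1/2 + 1/4·1 = 1/2.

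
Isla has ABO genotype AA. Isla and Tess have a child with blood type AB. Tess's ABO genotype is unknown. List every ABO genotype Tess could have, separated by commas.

For each candidate genotype of Tess, check whether crossing it with AA can produce every observed child phenotype.
  AA → possible child types {A} ✗
  AB → possible child types {A, AB} ✓
  AO → possible child types {A} ✗
  BB → possible child types {AB} ✓
  BO → possible child types {A, AB} ✓
  OO → possible child types {A} ✗

AB, BB, BO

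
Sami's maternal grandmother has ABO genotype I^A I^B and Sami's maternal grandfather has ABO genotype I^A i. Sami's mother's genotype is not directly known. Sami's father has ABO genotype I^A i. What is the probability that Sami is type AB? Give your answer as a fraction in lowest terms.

1/8

Sami's mother's ABO genotype from I^A I^B × I^A i: 1/4 I^A I^A, 1/4 I^A I^B, 1/4 I^A i, 1/4 I^B i.
Crossing each possibility with the father I^A i and summing P(type AB): 1/4·0 + 1/4·1/4 + 1/4·0 + 1/4·1/4 = 1/8.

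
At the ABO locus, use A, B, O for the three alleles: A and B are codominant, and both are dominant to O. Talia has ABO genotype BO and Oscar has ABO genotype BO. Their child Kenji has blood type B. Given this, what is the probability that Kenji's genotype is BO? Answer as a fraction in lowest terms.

2/3

Cross BO × BO → 1/4 BB, 1/2 BO, 1/4 OO.
Type-B genotypes among offspring: BB (1/4), BO (1/2); total 3/4.
P(BO | type B) = (1/2) / (3/4) = 2/3.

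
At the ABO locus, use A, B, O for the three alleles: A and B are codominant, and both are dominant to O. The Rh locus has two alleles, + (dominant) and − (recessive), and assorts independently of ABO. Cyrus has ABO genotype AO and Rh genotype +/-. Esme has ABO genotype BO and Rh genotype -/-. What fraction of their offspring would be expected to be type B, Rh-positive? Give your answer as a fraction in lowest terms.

1/8

ABO cross AO × BO → offspring phenotypes: 1/4 O, 1/4 A, 1/4 B, 1/4 AB.
Rh cross +/- × -/- → 1/2 Rh+, 1/2 Rh-.
Independent loci: P(type B, Rh-positive) = 1/4 × 1/2 = 1/8.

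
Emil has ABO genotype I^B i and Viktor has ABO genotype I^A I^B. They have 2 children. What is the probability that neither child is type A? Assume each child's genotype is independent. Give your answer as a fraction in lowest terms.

9/16

ABO cross I^B i × I^A I^B → 1/4 A, 1/2 B, 1/4 AB.
So P(type A) = 1/4 per child.
P(not type A) = 3/4 for one child; (3/4)^2 = 9/16.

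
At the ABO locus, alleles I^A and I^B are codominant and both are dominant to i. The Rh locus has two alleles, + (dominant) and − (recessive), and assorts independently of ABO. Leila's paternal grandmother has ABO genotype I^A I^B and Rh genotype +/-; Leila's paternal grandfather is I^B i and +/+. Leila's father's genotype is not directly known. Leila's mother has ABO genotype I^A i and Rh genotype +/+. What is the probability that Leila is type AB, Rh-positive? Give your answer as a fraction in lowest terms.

Leila's father's ABO genotype from I^A I^B × I^B i: 1/4 I^A I^B, 1/4 I^A i, 1/4 I^B I^B, 1/4 I^B i.
Crossing each possibility with the mother I^A i and summing P(type AB): 1/4·1/4 + 1/4·0 + 1/4·1/2 + 1/4·1/4 = 1/4.
Similarly for Rh via the father's Rh distribution: P(Rh+) = 1.
Independent loci: 1/4 × 1 = 1/4.

1/4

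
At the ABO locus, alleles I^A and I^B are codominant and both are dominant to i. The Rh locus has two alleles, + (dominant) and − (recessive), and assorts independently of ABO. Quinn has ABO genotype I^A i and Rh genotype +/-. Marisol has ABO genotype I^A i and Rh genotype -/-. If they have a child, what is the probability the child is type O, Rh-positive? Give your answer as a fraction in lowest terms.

ABO cross I^A i × I^A i → offspring phenotypes: 1/4 O, 3/4 A.
Rh cross +/- × -/- → 1/2 Rh+, 1/2 Rh-.
Independent loci: P(type O, Rh-positive) = 1/4 × 1/2 = 1/8.

1/8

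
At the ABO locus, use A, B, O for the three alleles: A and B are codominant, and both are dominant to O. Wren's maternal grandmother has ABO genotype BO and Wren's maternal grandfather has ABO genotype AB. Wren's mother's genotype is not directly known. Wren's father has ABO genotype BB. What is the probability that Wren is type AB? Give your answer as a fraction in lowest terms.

1/4

Wren's mother's ABO genotype from BO × AB: 1/4 AB, 1/4 AO, 1/4 BB, 1/4 BO.
Crossing each possibility with the father BB and summing P(type AB): 1/4·1/2 + 1/4·1/2 + 1/4·0 + 1/4·0 = 1/4.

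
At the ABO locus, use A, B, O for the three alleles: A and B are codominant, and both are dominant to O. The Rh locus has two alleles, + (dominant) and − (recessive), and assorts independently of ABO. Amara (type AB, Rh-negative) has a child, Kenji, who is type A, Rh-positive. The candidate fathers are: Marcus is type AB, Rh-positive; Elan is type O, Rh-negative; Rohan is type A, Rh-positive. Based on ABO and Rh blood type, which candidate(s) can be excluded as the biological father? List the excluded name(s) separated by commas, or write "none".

Elan

A candidate is excluded only if no genotype consistent with his phenotype could produce a type A, Rh-positive child with a type AB, Rh-negative mother.
Elan (type O, Rh-): no genotype consistent with that phenotype can produce a type-A Rh+ child with a type-AB mother.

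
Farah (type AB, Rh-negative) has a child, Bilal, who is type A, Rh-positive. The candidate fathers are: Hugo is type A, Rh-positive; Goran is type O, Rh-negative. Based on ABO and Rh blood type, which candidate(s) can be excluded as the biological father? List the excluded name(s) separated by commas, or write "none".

A candidate is excluded only if no genotype consistent with his phenotype could produce a type A, Rh-positive child with a type AB, Rh-negative mother.
Goran (type O, Rh-): no genotype consistent with that phenotype can produce a type-A Rh+ child with a type-AB mother.

Goran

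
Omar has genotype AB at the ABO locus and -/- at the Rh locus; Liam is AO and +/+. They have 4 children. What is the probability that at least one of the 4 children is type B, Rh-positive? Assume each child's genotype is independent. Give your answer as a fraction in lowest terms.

175/256

ABO cross AB × AO → 1/2 A, 1/4 B, 1/4 AB.
Rh cross -/- × +/+ → 1 Rh+; so P(type B, Rh-positive) = 1/4 × 1 = 1/4 per child.
P(none) = (3/4)^4 = 81/256; P(at least one) = 1 − 81/256 = 175/256.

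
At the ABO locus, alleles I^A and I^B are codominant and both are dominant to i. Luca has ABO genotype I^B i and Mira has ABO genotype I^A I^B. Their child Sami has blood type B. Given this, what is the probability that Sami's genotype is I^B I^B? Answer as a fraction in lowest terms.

Cross I^B i × I^A I^B → 1/4 I^A I^B, 1/4 I^A i, 1/4 I^B I^B, 1/4 I^B i.
Type-B genotypes among offspring: I^B I^B (1/4), I^B i (1/4); total 1/2.
P(I^B I^B | type B) = (1/4) / (1/2) = 1/2.

1/2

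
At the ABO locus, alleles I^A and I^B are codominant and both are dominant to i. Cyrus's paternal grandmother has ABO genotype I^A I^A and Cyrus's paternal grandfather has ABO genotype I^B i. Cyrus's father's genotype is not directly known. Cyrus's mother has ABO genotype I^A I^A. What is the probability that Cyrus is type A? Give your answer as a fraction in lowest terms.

Cyrus's father's ABO genotype from I^A I^A × I^B i: 1/2 I^A I^B, 1/2 I^A i.
Crossing each possibility with the mother I^A I^A and summing P(type A): 1/2·1/2 + 1/2·1 = 3/4.

3/4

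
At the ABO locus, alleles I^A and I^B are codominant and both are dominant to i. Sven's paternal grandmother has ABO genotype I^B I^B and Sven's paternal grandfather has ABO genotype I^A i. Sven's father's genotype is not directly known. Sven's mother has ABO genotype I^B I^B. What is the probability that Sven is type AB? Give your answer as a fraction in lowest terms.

Sven's father's ABO genotype from I^B I^B × I^A i: 1/2 I^A I^B, 1/2 I^B i.
Crossing each possibility with the mother I^B I^B and summing P(type AB): 1/2·1/2 + 1/2·0 = 1/4.

1/4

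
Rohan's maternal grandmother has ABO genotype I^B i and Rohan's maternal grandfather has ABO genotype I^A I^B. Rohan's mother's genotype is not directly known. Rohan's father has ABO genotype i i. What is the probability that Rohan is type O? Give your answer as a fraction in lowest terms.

Rohan's mother's ABO genotype from I^B i × I^A I^B: 1/4 I^A I^B, 1/4 I^A i, 1/4 I^B I^B, 1/4 I^B i.
Crossing each possibility with the father i i and summing P(type O): 1/4·0 + 1/4·1/2 + 1/4·0 + 1/4·1/2 = 1/4.

1/4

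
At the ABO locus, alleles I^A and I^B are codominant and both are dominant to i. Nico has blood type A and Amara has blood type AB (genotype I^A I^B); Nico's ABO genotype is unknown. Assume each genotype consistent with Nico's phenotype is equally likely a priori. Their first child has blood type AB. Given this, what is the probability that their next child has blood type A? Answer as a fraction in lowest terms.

1/2

Possible genotypes: Nico ∈ {I^A I^A, I^A i}; Amara ∈ {I^A I^B}.
Weight each parental genotype pair by prior × P(type-AB child):
  I^A I^A × I^A I^B: posterior weight 2/3; P(next child type A) = 1/2.
  I^A i × I^A I^B: posterior weight 1/3; P(next child type A) = 1/2.
Weighted sum = 1/2.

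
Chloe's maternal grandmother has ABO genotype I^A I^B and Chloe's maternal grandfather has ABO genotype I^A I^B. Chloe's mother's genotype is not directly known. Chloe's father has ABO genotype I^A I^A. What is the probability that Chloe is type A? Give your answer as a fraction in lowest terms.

Chloe's mother's ABO genotype from I^A I^B × I^A I^B: 1/4 I^A I^A, 1/2 I^A I^B, 1/4 I^B I^B.
Crossing each possibility with the father I^A I^A and summing P(type A): 1/4·1 + 1/2·1/2 + 1/4·0 = 1/2.

1/2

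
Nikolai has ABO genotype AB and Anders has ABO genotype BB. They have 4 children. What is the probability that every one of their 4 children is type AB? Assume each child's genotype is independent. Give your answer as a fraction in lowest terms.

ABO cross AB × BB → 1/2 B, 1/2 AB.
So P(type AB) = 1/2 per child.
All 4 independent: (1/2)^4 = 1/16.

1/16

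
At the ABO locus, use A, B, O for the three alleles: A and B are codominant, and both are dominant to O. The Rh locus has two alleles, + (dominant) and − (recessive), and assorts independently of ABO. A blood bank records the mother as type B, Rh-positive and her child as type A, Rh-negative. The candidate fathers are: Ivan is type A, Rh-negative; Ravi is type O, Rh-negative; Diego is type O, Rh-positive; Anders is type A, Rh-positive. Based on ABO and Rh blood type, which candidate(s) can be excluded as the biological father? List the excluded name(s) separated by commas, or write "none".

Ravi, Diego

A candidate is excluded only if no genotype consistent with his phenotype could produce a type A, Rh-negative child with a type B, Rh-positive mother.
Ravi (type O, Rh-): no genotype consistent with that phenotype can produce a type-A Rh- child with a type-B mother.
Diego (type O, Rh+): no genotype consistent with that phenotype can produce a type-A Rh- child with a type-B mother.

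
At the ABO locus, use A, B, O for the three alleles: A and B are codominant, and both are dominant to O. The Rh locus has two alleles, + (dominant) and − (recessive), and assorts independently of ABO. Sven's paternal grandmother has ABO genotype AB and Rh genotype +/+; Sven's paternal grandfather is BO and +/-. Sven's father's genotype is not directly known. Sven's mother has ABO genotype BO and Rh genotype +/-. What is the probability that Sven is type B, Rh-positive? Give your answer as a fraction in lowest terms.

35/64

Sven's father's ABO genotype from AB × BO: 1/4 AB, 1/4 AO, 1/4 BB, 1/4 BO.
Crossing each possibility with the mother BO and summing P(type B): 1/4·1/2 + 1/4·1/4 + 1/4·1 + 1/4·3/4 = 5/8.
Similarly for Rh via the father's Rh distribution: P(Rh+) = 7/8.
Independent loci: 5/8 × 7/8 = 35/64.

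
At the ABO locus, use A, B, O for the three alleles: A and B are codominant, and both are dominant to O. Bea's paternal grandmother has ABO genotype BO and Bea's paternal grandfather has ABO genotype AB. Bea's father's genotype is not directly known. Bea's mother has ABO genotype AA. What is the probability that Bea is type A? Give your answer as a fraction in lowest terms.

1/2

Bea's father's ABO genotype from BO × AB: 1/4 AB, 1/4 AO, 1/4 BB, 1/4 BO.
Crossing each possibility with the mother AA and summing P(type A): 1/4·1/2 + 1/4·1 + 1/4·0 + 1/4·1/2 = 1/2.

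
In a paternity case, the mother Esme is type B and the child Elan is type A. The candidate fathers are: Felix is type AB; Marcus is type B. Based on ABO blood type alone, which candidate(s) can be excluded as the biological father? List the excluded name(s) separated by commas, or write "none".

A candidate is excluded only if no genotype consistent with his phenotype could produce a type A child with a type B mother.
Marcus (type B): no genotype consistent with that phenotype can produce a type-A child with a type-B mother.

Marcus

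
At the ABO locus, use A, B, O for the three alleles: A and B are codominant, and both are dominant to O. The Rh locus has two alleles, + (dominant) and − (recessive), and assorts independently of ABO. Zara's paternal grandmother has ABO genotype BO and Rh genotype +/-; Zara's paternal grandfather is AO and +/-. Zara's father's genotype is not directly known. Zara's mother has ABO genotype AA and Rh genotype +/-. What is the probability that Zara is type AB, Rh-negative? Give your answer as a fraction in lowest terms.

1/16

Zara's father's ABO genotype from BO × AO: 1/4 AB, 1/4 AO, 1/4 BO, 1/4 OO.
Crossing each possibility with the mother AA and summing P(type AB): 1/4·1/2 + 1/4·0 + 1/4·1/2 + 1/4·0 = 1/4.
Similarly for Rh via the father's Rh distribution: P(Rh-) = 1/4.
Independent loci: 1/4 × 1/4 = 1/16.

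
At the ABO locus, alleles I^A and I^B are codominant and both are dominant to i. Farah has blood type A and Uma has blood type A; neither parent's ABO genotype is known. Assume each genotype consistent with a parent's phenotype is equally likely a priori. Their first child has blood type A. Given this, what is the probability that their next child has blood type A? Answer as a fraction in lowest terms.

Possible genotypes: Farah ∈ {I^A I^A, I^A i}; Uma ∈ {I^A I^A, I^A i}.
Weight each parental genotype pair by prior × P(type-A child):
  I^A I^A × I^A I^A: posterior weight 4/15; P(next child type A) = 1.
  I^A I^A × I^A i: posterior weight 4/15; P(next child type A) = 1.
  I^A i × I^A I^A: posterior weight 4/15; P(next child type A) = 1.
  I^A i × I^A i: posterior weight 1/5; P(next child type A) = 3/4.
Weighted sum = 19/20.

19/20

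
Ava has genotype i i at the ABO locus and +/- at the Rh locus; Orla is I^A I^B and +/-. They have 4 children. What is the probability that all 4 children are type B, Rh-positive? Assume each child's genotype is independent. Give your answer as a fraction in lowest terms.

81/4096

ABO cross i i × I^A I^B → 1/2 A, 1/2 B.
Rh cross +/- × +/- → 3/4 Rh+, 1/4 Rh-; so P(type B, Rh-positive) = 1/2 × 3/4 = 3/8 per child.
All 4 independent: (3/8)^4 = 81/4096.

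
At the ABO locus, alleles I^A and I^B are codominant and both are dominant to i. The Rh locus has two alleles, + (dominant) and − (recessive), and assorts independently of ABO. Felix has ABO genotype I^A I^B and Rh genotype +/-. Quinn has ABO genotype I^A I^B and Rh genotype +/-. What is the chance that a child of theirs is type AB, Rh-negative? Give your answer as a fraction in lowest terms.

ABO cross I^A I^B × I^A I^B → offspring phenotypes: 1/4 A, 1/4 B, 1/2 AB.
Rh cross +/- × +/- → 3/4 Rh+, 1/4 Rh-.
Independent loci: P(type AB, Rh-negative) = 1/2 × 1/4 = 1/8.

1/8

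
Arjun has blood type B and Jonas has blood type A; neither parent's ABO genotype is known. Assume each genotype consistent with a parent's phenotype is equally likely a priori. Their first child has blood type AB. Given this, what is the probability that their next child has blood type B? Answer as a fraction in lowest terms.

5/36

Possible genotypes: Arjun ∈ {I^B I^B, I^B i}; Jonas ∈ {I^A I^A, I^A i}.
Weight each parental genotype pair by prior × P(type-AB child):
  I^B I^B × I^A I^A: posterior weight 4/9; P(next child type B) = 0.
  I^B I^B × I^A i: posterior weight 2/9; P(next child type B) = 1/2.
  I^B i × I^A I^A: posterior weight 2/9; P(next child type B) = 0.
  I^B i × I^A i: posterior weight 1/9; P(next child type B) = 1/4.
Weighted sum = 5/36.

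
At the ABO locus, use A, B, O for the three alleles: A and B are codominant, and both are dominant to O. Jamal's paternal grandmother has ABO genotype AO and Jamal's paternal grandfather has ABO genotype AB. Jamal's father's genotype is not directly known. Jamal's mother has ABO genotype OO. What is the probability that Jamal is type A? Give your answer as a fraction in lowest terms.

1/2

Jamal's father's ABO genotype from AO × AB: 1/4 AA, 1/4 AB, 1/4 AO, 1/4 BO.
Crossing each possibility with the mother OO and summing P(type A): 1/4·1 + 1/4·1/2 + 1/4·1/2 + 1/4·0 = 1/2.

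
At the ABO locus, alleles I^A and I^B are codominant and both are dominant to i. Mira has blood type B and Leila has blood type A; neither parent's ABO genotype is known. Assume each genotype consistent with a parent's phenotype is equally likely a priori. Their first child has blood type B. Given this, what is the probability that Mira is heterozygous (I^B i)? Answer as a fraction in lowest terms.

1/3

Possible genotypes: Mira ∈ {I^B I^B, I^B i}; Leila ∈ {I^A I^A, I^A i}.
Weight each parental genotype pair by prior × P(type-B child):
  I^B I^B × I^A i: posterior weight 2/3.
  I^B i × I^A i: posterior weight 1/3.
Sum the posterior weight over pairs where Mira is I^B i: 1/3.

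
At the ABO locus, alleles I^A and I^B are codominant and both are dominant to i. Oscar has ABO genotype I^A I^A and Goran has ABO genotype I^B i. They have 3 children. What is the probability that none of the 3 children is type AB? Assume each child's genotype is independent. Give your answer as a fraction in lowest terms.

ABO cross I^A I^A × I^B i → 1/2 A, 1/2 AB.
So P(type AB) = 1/2 per child.
P(not type AB) = 1/2 for one child; (1/2)^3 = 1/8.

1/8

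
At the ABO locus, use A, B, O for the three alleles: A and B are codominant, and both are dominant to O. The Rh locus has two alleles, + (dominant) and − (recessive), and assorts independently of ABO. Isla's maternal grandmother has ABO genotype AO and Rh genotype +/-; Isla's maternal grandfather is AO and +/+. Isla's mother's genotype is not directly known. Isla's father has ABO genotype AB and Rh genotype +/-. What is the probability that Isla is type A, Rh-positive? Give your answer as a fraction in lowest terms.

Isla's mother's ABO genotype from AO × AO: 1/4 AA, 1/2 AO, 1/4 OO.
Crossing each possibility with the father AB and summing P(type A): 1/4·1/2 + 1/2·1/2 + 1/4·1/2 = 1/2.
Similarly for Rh via the mother's Rh distribution: P(Rh+) = 7/8.
Independent loci: 1/2 × 7/8 = 7/16.

7/16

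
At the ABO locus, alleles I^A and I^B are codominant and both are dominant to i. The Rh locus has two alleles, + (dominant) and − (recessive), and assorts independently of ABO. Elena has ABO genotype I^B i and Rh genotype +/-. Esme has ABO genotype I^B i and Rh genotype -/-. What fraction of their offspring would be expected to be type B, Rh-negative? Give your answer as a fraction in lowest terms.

3/8

ABO cross I^B i × I^B i → offspring phenotypes: 1/4 O, 3/4 B.
Rh cross +/- × -/- → 1/2 Rh+, 1/2 Rh-.
Independent loci: P(type B, Rh-negative) = 3/4 × 1/2 = 3/8.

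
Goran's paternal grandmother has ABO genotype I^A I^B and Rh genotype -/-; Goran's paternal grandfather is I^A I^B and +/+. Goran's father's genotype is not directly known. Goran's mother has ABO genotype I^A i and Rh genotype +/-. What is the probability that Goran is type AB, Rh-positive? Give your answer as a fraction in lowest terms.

3/16

Goran's father's ABO genotype from I^A I^B × I^A I^B: 1/4 I^A I^A, 1/2 I^A I^B, 1/4 I^B I^B.
Crossing each possibility with the mother I^A i and summing P(type AB): 1/4·0 + 1/2·1/4 + 1/4·1/2 = 1/4.
Similarly for Rh via the father's Rh distribution: P(Rh+) = 3/4.
Independent loci: 1/4 × 3/4 = 3/16.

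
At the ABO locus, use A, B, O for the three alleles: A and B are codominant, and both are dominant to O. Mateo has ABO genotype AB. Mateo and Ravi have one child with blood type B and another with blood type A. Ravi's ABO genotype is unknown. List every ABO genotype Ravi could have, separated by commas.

AB, AO, BO, OO

For each candidate genotype of Ravi, check whether crossing it with AB can produce every observed child phenotype.
  AA → possible child types {A, AB} ✗
  AB → possible child types {A, B, AB} ✓
  AO → possible child types {A, B, AB} ✓
  BB → possible child types {B, AB} ✗
  BO → possible child types {A, B, AB} ✓
  OO → possible child types {A, B} ✓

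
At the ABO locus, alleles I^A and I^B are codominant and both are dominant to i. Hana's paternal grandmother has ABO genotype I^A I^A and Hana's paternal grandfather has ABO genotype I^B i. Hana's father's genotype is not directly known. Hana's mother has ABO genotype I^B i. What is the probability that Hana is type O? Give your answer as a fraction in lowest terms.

Hana's father's ABO genotype from I^A I^A × I^B i: 1/2 I^A I^B, 1/2 I^A i.
Crossing each possibility with the mother I^B i and summing P(type O): 1/2·0 + 1/2·1/4 = 1/8.

1/8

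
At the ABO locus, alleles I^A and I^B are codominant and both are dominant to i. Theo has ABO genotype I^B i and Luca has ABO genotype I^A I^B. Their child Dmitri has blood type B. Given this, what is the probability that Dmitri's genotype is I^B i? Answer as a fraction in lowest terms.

Cross I^B i × I^A I^B → 1/4 I^A I^B, 1/4 I^A i, 1/4 I^B I^B, 1/4 I^B i.
Type-B genotypes among offspring: I^B I^B (1/4), I^B i (1/4); total 1/2.
P(I^B i | type B) = (1/4) / (1/2) = 1/2.

1/2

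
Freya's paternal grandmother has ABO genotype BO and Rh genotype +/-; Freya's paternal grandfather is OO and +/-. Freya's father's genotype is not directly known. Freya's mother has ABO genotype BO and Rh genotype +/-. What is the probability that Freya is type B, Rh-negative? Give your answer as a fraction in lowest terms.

Freya's father's ABO genotype from BO × OO: 1/2 BO, 1/2 OO.
Crossing each possibility with the mother BO and summing P(type B): 1/2·3/4 + 1/2·1/2 = 5/8.
Similarly for Rh via the father's Rh distribution: P(Rh-) = 1/4.
Independent loci: 5/8 × 1/4 = 5/32.

5/32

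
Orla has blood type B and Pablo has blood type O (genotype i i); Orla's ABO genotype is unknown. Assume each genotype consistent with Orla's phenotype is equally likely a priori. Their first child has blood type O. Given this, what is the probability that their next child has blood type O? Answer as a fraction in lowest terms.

Possible genotypes: Orla ∈ {I^B I^B, I^B i}; Pablo ∈ {i i}.
Weight each parental genotype pair by prior × P(type-O child):
  I^B i × i i: posterior weight 1; P(next child type O) = 1/2.
Weighted sum = 1/2.

1/2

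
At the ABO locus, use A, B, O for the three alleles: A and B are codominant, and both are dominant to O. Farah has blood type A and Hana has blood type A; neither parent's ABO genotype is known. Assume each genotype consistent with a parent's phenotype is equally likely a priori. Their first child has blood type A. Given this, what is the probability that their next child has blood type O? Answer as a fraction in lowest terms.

Possible genotypes: Farah ∈ {AA, AO}; Hana ∈ {AA, AO}.
Weight each parental genotype pair by prior × P(type-A child):
  AA × AA: posterior weight 4/15; P(next child type O) = 0.
  AA × AO: posterior weight 4/15; P(next child type O) = 0.
  AO × AA: posterior weight 4/15; P(next child type O) = 0.
  AO × AO: posterior weight 1/5; P(next child type O) = 1/4.
Weighted sum = 1/20.

1/20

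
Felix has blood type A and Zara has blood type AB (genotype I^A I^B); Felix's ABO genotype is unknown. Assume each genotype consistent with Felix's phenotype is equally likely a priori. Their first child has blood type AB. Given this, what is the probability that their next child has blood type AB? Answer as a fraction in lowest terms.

5/12

Possible genotypes: Felix ∈ {I^A I^A, I^A i}; Zara ∈ {I^A I^B}.
Weight each parental genotype pair by prior × P(type-AB child):
  I^A I^A × I^A I^B: posterior weight 2/3; P(next child type AB) = 1/2.
  I^A i × I^A I^B: posterior weight 1/3; P(next child type AB) = 1/4.
Weighted sum = 5/12.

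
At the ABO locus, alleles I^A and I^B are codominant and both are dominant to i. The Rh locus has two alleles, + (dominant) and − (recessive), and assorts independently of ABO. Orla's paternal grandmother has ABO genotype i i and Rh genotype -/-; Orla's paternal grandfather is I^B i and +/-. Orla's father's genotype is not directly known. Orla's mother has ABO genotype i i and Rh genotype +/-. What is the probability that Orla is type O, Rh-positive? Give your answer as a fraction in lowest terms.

Orla's father's ABO genotype from i i × I^B i: 1/2 I^B i, 1/2 i i.
Crossing each possibility with the mother i i and summing P(type O): 1/2·1/2 + 1/2·1 = 3/4.
Similarly for Rh via the father's Rh distribution: P(Rh+) = 5/8.
Independent loci: 3/4 × 5/8 = 15/32.

15/32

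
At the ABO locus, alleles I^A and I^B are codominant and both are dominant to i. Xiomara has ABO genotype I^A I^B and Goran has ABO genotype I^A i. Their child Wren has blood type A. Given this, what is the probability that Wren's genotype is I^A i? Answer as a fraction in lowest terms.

Cross I^A I^B × I^A i → 1/4 I^A I^A, 1/4 I^A I^B, 1/4 I^A i, 1/4 I^B i.
Type-A genotypes among offspring: I^A I^A (1/4), I^A i (1/4); total 1/2.
P(I^A i | type A) = (1/4) / (1/2) = 1/2.

1/2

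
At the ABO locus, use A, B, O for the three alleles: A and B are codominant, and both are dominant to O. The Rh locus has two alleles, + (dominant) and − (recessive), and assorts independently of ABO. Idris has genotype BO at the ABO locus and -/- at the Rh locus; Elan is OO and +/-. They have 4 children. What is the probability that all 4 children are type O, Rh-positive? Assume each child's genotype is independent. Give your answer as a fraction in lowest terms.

ABO cross BO × OO → 1/2 O, 1/2 B.
Rh cross -/- × +/- → 1/2 Rh+, 1/2 Rh-; so P(type O, Rh-positive) = 1/2 × 1/2 = 1/4 per child.
All 4 independent: (1/4)^4 = 1/256.

1/256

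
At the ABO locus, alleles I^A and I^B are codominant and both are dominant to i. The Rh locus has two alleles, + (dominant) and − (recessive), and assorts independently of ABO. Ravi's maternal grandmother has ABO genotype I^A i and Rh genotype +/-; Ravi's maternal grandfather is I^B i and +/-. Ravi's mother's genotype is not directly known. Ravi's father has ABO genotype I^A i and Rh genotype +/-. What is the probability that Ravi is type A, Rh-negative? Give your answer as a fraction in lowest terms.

Ravi's mother's ABO genotype from I^A i × I^B i: 1/4 I^A I^B, 1/4 I^A i, 1/4 I^B i, 1/4 i i.
Crossing each possibility with the father I^A i and summing P(type A): 1/4·1/2 + 1/4·3/4 + 1/4·1/4 + 1/4·1/2 = 1/2.
Similarly for Rh via the mother's Rh distribution: P(Rh-) = 1/4.
Independent loci: 1/2 × 1/4 = 1/8.

1/8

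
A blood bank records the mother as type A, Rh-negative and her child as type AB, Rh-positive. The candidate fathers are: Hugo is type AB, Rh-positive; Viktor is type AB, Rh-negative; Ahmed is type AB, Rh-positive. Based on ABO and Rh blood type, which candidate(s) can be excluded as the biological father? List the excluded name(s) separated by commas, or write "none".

A candidate is excluded only if no genotype consistent with his phenotype could produce a type AB, Rh-positive child with a type A, Rh-negative mother.
Viktor (type AB, Rh-): no genotype consistent with that phenotype can produce a type-AB Rh+ child with a type-A mother.

Viktor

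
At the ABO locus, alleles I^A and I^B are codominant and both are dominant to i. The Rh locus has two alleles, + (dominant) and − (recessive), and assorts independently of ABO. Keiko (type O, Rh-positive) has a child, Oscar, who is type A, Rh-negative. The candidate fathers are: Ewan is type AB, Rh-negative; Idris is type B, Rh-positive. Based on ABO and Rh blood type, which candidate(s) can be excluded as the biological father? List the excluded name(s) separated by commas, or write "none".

Idris

A candidate is excluded only if no genotype consistent with his phenotype could produce a type A, Rh-negative child with a type O, Rh-positive mother.
Idris (type B, Rh+): no genotype consistent with that phenotype can produce a type-A Rh- child with a type-O mother.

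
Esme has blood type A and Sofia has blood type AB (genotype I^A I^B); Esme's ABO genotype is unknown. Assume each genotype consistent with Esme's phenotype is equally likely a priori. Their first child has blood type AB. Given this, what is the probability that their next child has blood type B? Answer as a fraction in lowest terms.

Possible genotypes: Esme ∈ {I^A I^A, I^A i}; Sofia ∈ {I^A I^B}.
Weight each parental genotype pair by prior × P(type-AB child):
  I^A I^A × I^A I^B: posterior weight 2/3; P(next child type B) = 0.
  I^A i × I^A I^B: posterior weight 1/3; P(next child type B) = 1/4.
Weighted sum = 1/12.

1/12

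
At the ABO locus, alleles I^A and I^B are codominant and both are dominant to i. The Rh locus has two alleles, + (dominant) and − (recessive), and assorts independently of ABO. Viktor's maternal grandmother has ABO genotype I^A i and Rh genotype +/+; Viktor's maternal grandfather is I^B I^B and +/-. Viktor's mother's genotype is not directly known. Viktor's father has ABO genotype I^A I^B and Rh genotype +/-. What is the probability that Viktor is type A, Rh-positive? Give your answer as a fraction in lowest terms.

Viktor's mother's ABO genotype from I^A i × I^B I^B: 1/2 I^A I^B, 1/2 I^B i.
Crossing each possibility with the father I^A I^B and summing P(type A): 1/2·1/4 + 1/2·1/4 = 1/4.
Similarly for Rh via the mother's Rh distribution: P(Rh+) = 7/8.
Independent loci: 1/4 × 7/8 = 7/32.

7/32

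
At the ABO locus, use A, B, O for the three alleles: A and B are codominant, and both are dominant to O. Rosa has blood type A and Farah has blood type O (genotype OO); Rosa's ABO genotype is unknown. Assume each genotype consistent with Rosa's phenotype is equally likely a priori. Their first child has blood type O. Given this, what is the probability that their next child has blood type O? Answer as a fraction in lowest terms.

1/2

Possible genotypes: Rosa ∈ {AA, AO}; Farah ∈ {OO}.
Weight each parental genotype pair by prior × P(type-O child):
  AO × OO: posterior weight 1; P(next child type O) = 1/2.
Weighted sum = 1/2.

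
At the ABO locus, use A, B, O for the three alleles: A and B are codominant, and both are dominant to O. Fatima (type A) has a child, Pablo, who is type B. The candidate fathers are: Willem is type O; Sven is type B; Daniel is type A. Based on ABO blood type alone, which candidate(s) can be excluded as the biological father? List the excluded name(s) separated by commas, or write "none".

A candidate is excluded only if no genotype consistent with his phenotype could produce a type B child with a type A mother.
Willem (type O): no genotype consistent with that phenotype can produce a type-B child with a type-A mother.
Daniel (type A): no genotype consistent with that phenotype can produce a type-B child with a type-A mother.

Willem, Daniel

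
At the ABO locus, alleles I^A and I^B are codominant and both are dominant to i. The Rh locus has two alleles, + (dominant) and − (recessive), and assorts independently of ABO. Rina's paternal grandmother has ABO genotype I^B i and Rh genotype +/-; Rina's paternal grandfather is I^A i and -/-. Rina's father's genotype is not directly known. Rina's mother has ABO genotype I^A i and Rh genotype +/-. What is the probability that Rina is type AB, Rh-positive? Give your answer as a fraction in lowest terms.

Rina's father's ABO genotype from I^B i × I^A i: 1/4 I^A I^B, 1/4 I^A i, 1/4 I^B i, 1/4 i i.
Crossing each possibility with the mother I^A i and summing P(type AB): 1/4·1/4 + 1/4·0 + 1/4·1/4 + 1/4·0 = 1/8.
Similarly for Rh via the father's Rh distribution: P(Rh+) = 5/8.
Independent loci: 1/8 × 5/8 = 5/64.

5/64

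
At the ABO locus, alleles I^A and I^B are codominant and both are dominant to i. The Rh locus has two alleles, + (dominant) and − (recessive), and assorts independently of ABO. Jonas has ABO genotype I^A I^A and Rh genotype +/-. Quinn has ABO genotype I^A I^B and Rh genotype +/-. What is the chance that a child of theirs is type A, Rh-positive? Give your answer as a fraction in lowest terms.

ABO cross I^A I^A × I^A I^B → offspring phenotypes: 1/2 A, 1/2 AB.
Rh cross +/- × +/- → 3/4 Rh+, 1/4 Rh-.
Independent loci: P(type A, Rh-positive) = 1/2 × 3/4 = 3/8.

3/8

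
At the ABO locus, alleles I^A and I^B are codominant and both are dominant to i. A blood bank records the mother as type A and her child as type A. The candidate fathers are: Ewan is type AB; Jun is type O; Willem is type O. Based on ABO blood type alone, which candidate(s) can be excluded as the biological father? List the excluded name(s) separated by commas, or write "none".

A candidate is excluded only if no genotype consistent with his phenotype could produce a type A child with a type A mother.
Every candidate has at least one consistent genotype combination, so none can be excluded.

none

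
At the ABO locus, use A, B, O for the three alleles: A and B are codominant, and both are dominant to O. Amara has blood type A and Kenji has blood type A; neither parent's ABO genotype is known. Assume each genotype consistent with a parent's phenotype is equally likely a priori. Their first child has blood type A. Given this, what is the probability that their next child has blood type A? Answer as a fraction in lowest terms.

19/20

Possible genotypes: Amara ∈ {AA, AO}; Kenji ∈ {AA, AO}.
Weight each parental genotype pair by prior × P(type-A child):
  AA × AA: posterior weight 4/15; P(next child type A) = 1.
  AA × AO: posterior weight 4/15; P(next child type A) = 1.
  AO × AA: posterior weight 4/15; P(next child type A) = 1.
  AO × AO: posterior weight 1/5; P(next child type A) = 3/4.
Weighted sum = 19/20.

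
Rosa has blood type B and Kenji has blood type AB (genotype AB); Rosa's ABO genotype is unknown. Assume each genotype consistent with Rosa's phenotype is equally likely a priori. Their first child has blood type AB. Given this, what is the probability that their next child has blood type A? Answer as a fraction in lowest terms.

1/12

Possible genotypes: Rosa ∈ {BB, BO}; Kenji ∈ {AB}.
Weight each parental genotype pair by prior × P(type-AB child):
  BB × AB: posterior weight 2/3; P(next child type A) = 0.
  BO × AB: posterior weight 1/3; P(next child type A) = 1/4.
Weighted sum = 1/12.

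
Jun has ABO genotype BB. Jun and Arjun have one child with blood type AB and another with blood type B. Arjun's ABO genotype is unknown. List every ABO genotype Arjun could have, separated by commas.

AB, AO

For each candidate genotype of Arjun, check whether crossing it with BB can produce every observed child phenotype.
  AA → possible child types {AB} ✗
  AB → possible child types {B, AB} ✓
  AO → possible child types {B, AB} ✓
  BB → possible child types {B} ✗
  BO → possible child types {B} ✗
  OO → possible child types {B} ✗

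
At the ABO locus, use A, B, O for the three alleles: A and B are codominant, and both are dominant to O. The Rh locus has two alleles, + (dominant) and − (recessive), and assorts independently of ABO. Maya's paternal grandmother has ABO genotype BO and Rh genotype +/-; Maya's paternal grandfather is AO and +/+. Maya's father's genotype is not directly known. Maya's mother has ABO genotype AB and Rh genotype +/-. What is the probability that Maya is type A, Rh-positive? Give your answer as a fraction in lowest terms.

Maya's father's ABO genotype from BO × AO: 1/4 AB, 1/4 AO, 1/4 BO, 1/4 OO.
Crossing each possibility with the mother AB and summing P(type A): 1/4·1/4 + 1/4·1/2 + 1/4·1/4 + 1/4·1/2 = 3/8.
Similarly for Rh via the father's Rh distribution: P(Rh+) = 7/8.
Independent loci: 3/8 × 7/8 = 21/64.

21/64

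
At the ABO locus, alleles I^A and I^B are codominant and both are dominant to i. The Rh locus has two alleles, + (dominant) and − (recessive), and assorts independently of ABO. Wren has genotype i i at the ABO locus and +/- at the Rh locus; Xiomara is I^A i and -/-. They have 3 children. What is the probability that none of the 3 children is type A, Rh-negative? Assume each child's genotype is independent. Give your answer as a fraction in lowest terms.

ABO cross i i × I^A i → 1/2 O, 1/2 A.
Rh cross +/- × -/- → 1/2 Rh+, 1/2 Rh-; so P(type A, Rh-negative) = 1/2 × 1/2 = 1/4 per child.
P(not type A, Rh-negative) = 3/4 for one child; (3/4)^3 = 27/64.

27/64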